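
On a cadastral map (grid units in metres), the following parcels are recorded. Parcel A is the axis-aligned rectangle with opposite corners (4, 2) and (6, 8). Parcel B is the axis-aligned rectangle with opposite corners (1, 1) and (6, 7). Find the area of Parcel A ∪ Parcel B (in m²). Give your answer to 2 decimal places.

32.00

By inclusion–exclusion:
Individual areas: |Parcel A| = 12, |Parcel B| = 30.
|Parcel A∩Parcel B|: x∈[4,6], y∈[2,7] → 2·5 = 10.
|Parcel A ∪ Parcel B| = 42 − 10 = 32.00.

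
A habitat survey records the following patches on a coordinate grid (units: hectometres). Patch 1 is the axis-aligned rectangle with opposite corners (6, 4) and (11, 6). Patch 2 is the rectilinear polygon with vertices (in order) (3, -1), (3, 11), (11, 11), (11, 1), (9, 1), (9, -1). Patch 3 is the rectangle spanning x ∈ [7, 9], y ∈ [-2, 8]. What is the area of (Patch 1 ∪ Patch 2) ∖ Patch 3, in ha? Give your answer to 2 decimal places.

74.00

|Patch 1 ∪ Patch 2| = 92.
|(Patch 1 ∪ Patch 2) ∩ Patch 3| = 18.
|(Patch 1 ∪ Patch 2) ∖ Patch 3| = 92 − 18 = 74.00.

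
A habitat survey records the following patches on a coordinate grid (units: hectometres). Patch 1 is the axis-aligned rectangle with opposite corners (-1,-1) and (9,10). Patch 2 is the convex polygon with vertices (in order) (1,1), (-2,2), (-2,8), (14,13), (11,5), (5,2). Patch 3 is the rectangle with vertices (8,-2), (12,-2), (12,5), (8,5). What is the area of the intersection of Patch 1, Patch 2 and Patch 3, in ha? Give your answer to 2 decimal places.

The intersection is the polygon with vertices (9,4), (8,3.5), (8,5), (9,5).
By the shoelace formula its area is 1.25.

1.25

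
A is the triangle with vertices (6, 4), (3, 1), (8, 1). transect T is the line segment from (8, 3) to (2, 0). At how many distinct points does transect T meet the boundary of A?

2

The segment meets the boundary at (4,1), (7,2.5).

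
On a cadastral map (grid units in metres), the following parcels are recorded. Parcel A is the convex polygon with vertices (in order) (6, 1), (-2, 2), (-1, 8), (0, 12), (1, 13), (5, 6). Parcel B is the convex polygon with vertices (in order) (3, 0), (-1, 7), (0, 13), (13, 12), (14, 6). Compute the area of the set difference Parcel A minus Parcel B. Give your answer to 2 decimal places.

11.66

|Parcel A| = 57, |Parcel A∩Parcel B| = 45.3358.
|Parcel A ∖ Parcel B| = |Parcel A| − |Parcel A∩Parcel B| = 57 − 45.3358 = 11.66.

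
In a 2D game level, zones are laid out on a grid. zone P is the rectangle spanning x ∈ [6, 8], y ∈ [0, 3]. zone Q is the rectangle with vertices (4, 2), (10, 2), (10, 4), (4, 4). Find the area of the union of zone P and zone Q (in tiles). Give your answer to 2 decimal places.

By inclusion–exclusion:
Individual areas: |zone P| = 6, |zone Q| = 12.
|zone P∩zone Q|: x∈[6,8], y∈[2,3] → 2·1 = 2.
|zone P ∪ zone Q| = 18 − 2 = 16.00.

16.00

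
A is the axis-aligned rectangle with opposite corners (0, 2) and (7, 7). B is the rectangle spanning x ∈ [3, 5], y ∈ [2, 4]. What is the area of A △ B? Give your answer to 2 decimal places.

|A∩B|: x∈[3,5], y∈[2,4] → 2·2 = 4.
|A △ B| = |A| + |B| − 2·|A∩B| = 35 + 4 − 8 = 31.00.

31.00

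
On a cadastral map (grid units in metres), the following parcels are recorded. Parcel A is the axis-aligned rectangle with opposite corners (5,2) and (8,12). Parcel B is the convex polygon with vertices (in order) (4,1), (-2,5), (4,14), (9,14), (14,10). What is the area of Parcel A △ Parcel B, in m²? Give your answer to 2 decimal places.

91.51

|Parcel A| = 30, |Parcel B| = 114, |Parcel A∩Parcel B| = 26.2444.
|Parcel A △ Parcel B| = |Parcel A| + |Parcel B| − 2·|Parcel A∩Parcel B| = 30 + 114 − 52.4889 = 91.51.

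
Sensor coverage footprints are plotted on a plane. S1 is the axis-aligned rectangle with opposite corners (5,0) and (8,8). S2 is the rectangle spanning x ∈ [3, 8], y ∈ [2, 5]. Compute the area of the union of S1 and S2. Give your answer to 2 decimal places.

30.00

By inclusion–exclusion:
Individual areas: |S1| = 24, |S2| = 15.
|S1∩S2|: x∈[5,8], y∈[2,5] → 3·3 = 9.
|S1 ∪ S2| = 39 − 9 = 30.00.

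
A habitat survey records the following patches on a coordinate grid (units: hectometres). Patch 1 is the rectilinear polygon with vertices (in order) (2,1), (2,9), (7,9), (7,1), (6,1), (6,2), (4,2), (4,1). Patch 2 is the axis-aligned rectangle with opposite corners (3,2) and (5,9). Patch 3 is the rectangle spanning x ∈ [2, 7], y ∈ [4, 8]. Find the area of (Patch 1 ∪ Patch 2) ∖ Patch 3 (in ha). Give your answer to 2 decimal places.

18.00

|Patch 1 ∪ Patch 2| = 38.
|(Patch 1 ∪ Patch 2) ∩ Patch 3| = 20.
|(Patch 1 ∪ Patch 2) ∖ Patch 3| = 38 − 20 = 18.00.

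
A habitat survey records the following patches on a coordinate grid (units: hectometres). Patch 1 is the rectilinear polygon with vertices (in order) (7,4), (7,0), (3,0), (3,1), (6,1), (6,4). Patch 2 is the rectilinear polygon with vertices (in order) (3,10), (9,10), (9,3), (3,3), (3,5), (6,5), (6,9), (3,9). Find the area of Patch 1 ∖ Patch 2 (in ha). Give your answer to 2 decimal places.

6.00

|Patch 1| = 7, |Patch 1∩Patch 2| = 1.
|Patch 1 ∖ Patch 2| = |Patch 1| − |Patch 1∩Patch 2| = 7 − 1 = 6.00.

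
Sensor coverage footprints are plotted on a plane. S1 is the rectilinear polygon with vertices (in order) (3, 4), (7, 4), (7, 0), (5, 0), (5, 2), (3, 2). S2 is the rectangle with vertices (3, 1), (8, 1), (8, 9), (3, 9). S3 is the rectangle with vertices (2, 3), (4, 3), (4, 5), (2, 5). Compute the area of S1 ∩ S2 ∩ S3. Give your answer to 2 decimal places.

The intersection is the polygon with vertices (3,4), (4,4), (4,3), (3,3).
By the shoelace formula its area is 1.00.

1.00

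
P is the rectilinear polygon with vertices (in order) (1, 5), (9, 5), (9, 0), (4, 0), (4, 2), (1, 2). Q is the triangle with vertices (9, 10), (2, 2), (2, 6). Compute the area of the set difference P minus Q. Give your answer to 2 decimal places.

|P| = 34, |P∩Q| = 3.9375.
|P ∖ Q| = |P| − |P∩Q| = 34 − 3.9375 = 30.06.

30.06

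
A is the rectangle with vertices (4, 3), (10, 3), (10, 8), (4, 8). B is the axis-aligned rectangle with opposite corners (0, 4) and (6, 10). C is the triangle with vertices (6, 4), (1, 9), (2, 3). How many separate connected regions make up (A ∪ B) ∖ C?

1

(A ∪ B) ∖ C is a single connected region.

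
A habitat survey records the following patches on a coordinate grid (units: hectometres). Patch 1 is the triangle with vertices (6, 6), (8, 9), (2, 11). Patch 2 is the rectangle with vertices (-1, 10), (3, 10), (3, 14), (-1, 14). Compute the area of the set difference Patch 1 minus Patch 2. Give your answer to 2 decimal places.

10.57

|Patch 1| = 11, |Patch 1∩Patch 2| = 0.4333.
|Patch 1 ∖ Patch 2| = |Patch 1| − |Patch 1∩Patch 2| = 11 − 0.4333 = 10.57.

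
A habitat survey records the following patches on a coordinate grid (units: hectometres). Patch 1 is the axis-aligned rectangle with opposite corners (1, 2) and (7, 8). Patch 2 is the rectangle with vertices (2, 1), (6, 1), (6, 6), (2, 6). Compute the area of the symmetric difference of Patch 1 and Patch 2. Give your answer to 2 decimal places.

24.00

|Patch 1∩Patch 2|: x∈[2,6], y∈[2,6] → 4·4 = 16.
|Patch 1 △ Patch 2| = |Patch 1| + |Patch 2| − 2·|Patch 1∩Patch 2| = 36 + 20 − 32 = 24.00.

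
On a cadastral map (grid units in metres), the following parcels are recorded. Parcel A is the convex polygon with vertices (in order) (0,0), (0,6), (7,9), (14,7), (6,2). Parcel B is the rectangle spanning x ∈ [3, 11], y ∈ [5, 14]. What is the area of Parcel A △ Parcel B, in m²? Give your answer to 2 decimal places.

|Parcel A| = 66.5, |Parcel B| = 72, |Parcel A∩Parcel B| = 26.2732.
|Parcel A △ Parcel B| = |Parcel A| + |Parcel B| − 2·|Parcel A∩Parcel B| = 66.5 + 72 − 52.5464 = 85.95.

85.95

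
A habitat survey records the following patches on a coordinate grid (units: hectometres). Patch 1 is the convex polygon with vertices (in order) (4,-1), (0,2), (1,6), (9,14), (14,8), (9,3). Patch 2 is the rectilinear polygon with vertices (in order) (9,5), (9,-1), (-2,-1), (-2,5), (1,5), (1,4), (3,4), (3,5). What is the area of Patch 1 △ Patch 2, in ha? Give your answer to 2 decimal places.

98.75

|Patch 1| = 104.5, |Patch 2| = 64, |Patch 1∩Patch 2| = 34.875.
|Patch 1 △ Patch 2| = |Patch 1| + |Patch 2| − 2·|Patch 1∩Patch 2| = 104.5 + 64 − 69.75 = 98.75.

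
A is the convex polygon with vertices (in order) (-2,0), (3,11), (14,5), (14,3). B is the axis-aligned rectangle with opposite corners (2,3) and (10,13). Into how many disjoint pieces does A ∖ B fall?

A ∖ B is a single connected region.

1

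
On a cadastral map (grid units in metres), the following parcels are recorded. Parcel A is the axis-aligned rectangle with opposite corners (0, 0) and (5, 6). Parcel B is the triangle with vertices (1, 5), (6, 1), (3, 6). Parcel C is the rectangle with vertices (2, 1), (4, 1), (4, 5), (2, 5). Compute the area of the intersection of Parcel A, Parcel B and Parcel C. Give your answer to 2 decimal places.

3.07

The intersection is the polygon with vertices (2,4.2), (2,5), (3.6,5), (4,4.333), (4,2.6).
By the shoelace formula its area is 3.07.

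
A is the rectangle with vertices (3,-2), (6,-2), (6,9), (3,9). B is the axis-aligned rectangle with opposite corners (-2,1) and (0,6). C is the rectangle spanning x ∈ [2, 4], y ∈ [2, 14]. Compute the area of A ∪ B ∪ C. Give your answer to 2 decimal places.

By inclusion–exclusion:
Individual areas: |A| = 33, |B| = 10, |C| = 24.
|A∩B| = 0 (no overlap).
|A∩C|: x∈[3,4], y∈[2,9] → 1·7 = 7.
|B∩C| = 0 (no overlap).
|A∩B∩C| = 0.
|A ∪ B ∪ C| = 67 − 7 + 0 = 60.00.

60.00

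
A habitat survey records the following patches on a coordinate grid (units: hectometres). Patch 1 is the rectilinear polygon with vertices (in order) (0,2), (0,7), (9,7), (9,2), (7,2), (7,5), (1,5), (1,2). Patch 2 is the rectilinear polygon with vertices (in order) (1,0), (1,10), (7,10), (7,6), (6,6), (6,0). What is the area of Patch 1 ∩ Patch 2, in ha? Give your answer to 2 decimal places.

11.00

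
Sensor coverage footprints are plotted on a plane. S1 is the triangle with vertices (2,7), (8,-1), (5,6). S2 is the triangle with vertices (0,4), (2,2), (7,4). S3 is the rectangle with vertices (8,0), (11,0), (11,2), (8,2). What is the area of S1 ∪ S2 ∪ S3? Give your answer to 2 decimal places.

By inclusion–exclusion:
Individual areas: |S1| = 9, |S2| = 7, |S3| = 6.
|S1∩S2| = 0.9405.
|S1∩S3| = 0.
|S2∩S3| = 0.
|S1∩S2∩S3| = 0.
|S1 ∪ S2 ∪ S3| = 22 − 0.9405 + 0 = 21.06.

21.06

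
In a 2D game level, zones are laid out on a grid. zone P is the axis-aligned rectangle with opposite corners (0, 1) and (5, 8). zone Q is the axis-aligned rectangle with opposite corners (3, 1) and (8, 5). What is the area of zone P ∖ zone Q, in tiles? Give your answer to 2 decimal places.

|zone P∩zone Q|: x∈[3,5], y∈[1,5] → 2·4 = 8.
|zone P| = 35.
|zone P ∖ zone Q| = |zone P| − |zone P∩zone Q| = 35 − 8 = 27.00.

27.00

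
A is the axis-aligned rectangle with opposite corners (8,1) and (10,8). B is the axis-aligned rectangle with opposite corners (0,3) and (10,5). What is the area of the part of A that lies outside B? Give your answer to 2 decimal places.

10.00

|A∩B|: x∈[8,10], y∈[3,5] → 2·2 = 4.
|A| = 14.
|A ∖ B| = |A| − |A∩B| = 14 − 4 = 10.00.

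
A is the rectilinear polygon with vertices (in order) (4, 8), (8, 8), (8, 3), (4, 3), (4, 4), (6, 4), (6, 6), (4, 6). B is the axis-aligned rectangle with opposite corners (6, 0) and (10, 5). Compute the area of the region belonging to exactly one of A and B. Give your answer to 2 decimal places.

|A| = 16, |B| = 20, |A∩B| = 4.
|A △ B| = |A| + |B| − 2·|A∩B| = 16 + 20 − 8 = 28.00.

28.00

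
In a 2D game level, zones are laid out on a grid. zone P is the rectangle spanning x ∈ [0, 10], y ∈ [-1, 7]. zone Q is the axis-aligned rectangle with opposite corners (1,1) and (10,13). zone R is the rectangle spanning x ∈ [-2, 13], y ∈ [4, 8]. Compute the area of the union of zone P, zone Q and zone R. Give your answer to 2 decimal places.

155.00

By inclusion–exclusion:
Individual areas: |zone P| = 80, |zone Q| = 108, |zone R| = 60.
|zone P∩zone Q|: x∈[1,10], y∈[1,7] → 9·6 = 54.
|zone P∩zone R|: x∈[0,10], y∈[4,7] → 10·3 = 30.
|zone Q∩zone R|: x∈[1,10], y∈[4,8] → 9·4 = 36.
|zone P∩zone Q∩zone R| = 27.
|zone P ∪ zone Q ∪ zone R| = 248 − 120 + 27 = 155.00.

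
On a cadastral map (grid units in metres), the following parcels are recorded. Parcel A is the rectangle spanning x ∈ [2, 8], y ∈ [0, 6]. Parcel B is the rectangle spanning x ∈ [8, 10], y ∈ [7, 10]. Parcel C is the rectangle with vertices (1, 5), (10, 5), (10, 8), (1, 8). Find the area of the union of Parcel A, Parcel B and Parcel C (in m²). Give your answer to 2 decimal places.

By inclusion–exclusion:
Individual areas: |Parcel A| = 36, |Parcel B| = 6, |Parcel C| = 27.
|Parcel A∩Parcel B| = 0 (no overlap).
|Parcel A∩Parcel C|: x∈[2,8], y∈[5,6] → 6·1 = 6.
|Parcel B∩Parcel C|: x∈[8,10], y∈[7,8] → 2·1 = 2.
|Parcel A∩Parcel B∩Parcel C| = 0.
|Parcel A ∪ Parcel B ∪ Parcel C| = 69 − 8 + 0 = 61.00.

61.00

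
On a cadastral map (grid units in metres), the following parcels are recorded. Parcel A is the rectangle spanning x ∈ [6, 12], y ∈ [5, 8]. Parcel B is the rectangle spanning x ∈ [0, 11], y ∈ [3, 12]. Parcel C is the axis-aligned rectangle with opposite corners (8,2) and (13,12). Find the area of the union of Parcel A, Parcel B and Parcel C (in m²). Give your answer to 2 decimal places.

By inclusion–exclusion:
Individual areas: |Parcel A| = 18, |Parcel B| = 99, |Parcel C| = 50.
|Parcel A∩Parcel B|: x∈[6,11], y∈[5,8] → 5·3 = 15.
|Parcel A∩Parcel C|: x∈[8,12], y∈[5,8] → 4·3 = 12.
|Parcel B∩Parcel C|: x∈[8,11], y∈[3,12] → 3·9 = 27.
|Parcel A∩Parcel B∩Parcel C| = 9.
|Parcel A ∪ Parcel B ∪ Parcel C| = 167 − 54 + 9 = 122.00.

122.00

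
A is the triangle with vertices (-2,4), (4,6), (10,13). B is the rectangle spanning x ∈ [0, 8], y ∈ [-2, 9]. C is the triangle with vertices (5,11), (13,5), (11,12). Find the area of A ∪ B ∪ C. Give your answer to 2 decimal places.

112.69

By inclusion–exclusion:
Individual areas: |A| = 15, |B| = 88, |C| = 22.
|A∩B| = 10.3571.
|A∩C| = 1.9097.
|B∩C| = 0.0417.
|A∩B∩C| = 0.
|A ∪ B ∪ C| = 125 − 12.3085 + 0 = 112.69.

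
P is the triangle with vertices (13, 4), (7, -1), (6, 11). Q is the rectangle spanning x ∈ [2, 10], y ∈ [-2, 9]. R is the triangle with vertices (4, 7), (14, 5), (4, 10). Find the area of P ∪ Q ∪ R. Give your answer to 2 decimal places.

100.58

By inclusion–exclusion:
Individual areas: |P| = 38.5, |Q| = 88, |R| = 15.
|P∩Q| = 28.4167.
|P∩R| = 7.4536.
|Q∩R| = 11.6.
|P∩Q∩R| = 6.5536.
|P ∪ Q ∪ R| = 141.5 − 47.4702 + 6.5536 = 100.58.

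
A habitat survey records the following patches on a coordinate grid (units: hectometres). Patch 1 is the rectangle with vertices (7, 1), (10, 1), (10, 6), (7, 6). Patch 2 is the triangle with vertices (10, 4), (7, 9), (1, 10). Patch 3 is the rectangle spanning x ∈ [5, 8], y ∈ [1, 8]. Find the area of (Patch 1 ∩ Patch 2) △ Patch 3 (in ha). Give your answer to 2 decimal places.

|Patch 1 ∩ Patch 2| = 1.8.
|(Patch 1 ∩ Patch 2) ∩ Patch 3| = 0.3333.
|(Patch 1 ∩ Patch 2) △ Patch 3| = 1.8 + 21 − 0.6667 = 22.13.

22.13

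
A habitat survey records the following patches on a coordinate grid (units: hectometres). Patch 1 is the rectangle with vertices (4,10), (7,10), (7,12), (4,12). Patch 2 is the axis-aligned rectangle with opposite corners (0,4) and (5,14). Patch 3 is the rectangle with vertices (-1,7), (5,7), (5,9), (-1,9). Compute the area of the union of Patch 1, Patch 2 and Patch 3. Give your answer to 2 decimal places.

By inclusion–exclusion:
Individual areas: |Patch 1| = 6, |Patch 2| = 50, |Patch 3| = 12.
|Patch 1∩Patch 2|: x∈[4,5], y∈[10,12] → 1·2 = 2.
|Patch 1∩Patch 3| = 0 (no overlap).
|Patch 2∩Patch 3|: x∈[0,5], y∈[7,9] → 5·2 = 10.
|Patch 1∩Patch 2∩Patch 3| = 0.
|Patch 1 ∪ Patch 2 ∪ Patch 3| = 68 − 12 + 0 = 56.00.

56.00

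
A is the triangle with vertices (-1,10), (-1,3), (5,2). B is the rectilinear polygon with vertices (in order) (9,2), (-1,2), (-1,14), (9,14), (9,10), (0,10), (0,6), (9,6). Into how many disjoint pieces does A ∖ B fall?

A ∖ B is a single connected region.

1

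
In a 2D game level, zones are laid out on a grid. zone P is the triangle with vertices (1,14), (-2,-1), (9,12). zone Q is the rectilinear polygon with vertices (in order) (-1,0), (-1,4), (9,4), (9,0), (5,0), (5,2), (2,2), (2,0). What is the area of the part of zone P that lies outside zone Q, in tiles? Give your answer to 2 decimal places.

56.83

|zone P| = 63, |zone P∩zone Q| = 6.1678.
|zone P ∖ zone Q| = |zone P| − |zone P∩zone Q| = 63 − 6.1678 = 56.83.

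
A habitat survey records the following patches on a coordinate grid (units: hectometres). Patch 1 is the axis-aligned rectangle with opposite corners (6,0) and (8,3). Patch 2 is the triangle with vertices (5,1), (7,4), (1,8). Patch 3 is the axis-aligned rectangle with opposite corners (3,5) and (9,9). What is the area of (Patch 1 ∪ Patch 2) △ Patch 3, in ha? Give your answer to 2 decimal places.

38.75

|Patch 1 ∪ Patch 2| = 18.9167.
|(Patch 1 ∪ Patch 2) ∩ Patch 3| = 2.0833.
|(Patch 1 ∪ Patch 2) △ Patch 3| = 18.9167 + 24 − 4.1667 = 38.75.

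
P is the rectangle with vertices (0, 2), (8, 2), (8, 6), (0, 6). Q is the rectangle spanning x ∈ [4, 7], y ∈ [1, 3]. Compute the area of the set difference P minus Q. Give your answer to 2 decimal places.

29.00

|P∩Q|: x∈[4,7], y∈[2,3] → 3·1 = 3.
|P| = 32.
|P ∖ Q| = |P| − |P∩Q| = 32 − 3 = 29.00.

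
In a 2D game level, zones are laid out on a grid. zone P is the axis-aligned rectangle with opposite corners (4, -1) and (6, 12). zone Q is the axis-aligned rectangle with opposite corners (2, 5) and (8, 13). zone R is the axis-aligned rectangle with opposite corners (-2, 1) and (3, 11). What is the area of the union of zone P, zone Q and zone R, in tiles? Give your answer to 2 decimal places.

By inclusion–exclusion:
Individual areas: |zone P| = 26, |zone Q| = 48, |zone R| = 50.
|zone P∩zone Q|: x∈[4,6], y∈[5,12] → 2·7 = 14.
|zone P∩zone R| = 0 (no overlap).
|zone Q∩zone R|: x∈[2,3], y∈[5,11] → 1·6 = 6.
|zone P∩zone Q∩zone R| = 0.
|zone P ∪ zone Q ∪ zone R| = 124 − 20 + 0 = 104.00.

104.00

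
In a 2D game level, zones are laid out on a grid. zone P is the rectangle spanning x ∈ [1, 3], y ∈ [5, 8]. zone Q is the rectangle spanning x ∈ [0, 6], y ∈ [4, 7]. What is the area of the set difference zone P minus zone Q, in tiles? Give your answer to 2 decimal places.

|zone P∩zone Q|: x∈[1,3], y∈[5,7] → 2·2 = 4.
|zone P| = 6.
|zone P ∖ zone Q| = |zone P| − |zone P∩zone Q| = 6 − 4 = 2.00.

2.00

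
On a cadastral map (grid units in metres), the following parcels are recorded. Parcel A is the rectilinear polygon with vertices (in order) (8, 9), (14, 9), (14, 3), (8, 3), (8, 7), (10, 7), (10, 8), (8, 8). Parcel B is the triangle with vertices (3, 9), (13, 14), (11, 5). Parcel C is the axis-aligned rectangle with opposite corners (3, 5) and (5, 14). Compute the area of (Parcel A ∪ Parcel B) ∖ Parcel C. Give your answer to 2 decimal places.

62.47

|Parcel A ∪ Parcel B| = 64.4722.
|(Parcel A ∪ Parcel B) ∩ Parcel C| = 2.
|(Parcel A ∪ Parcel B) ∖ Parcel C| = 64.4722 − 2 = 62.47.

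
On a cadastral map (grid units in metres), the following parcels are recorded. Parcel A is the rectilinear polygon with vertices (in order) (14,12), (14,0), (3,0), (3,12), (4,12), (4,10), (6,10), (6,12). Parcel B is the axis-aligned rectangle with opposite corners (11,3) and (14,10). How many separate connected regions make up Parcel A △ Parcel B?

Parcel A △ Parcel B is a single connected region.

1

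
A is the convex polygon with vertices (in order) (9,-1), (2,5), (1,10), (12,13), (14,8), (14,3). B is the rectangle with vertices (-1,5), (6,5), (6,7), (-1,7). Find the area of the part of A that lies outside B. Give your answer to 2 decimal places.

112.60

|A| = 121, |A∩B| = 8.4.
|A ∖ B| = |A| − |A∩B| = 121 − 8.4 = 112.60.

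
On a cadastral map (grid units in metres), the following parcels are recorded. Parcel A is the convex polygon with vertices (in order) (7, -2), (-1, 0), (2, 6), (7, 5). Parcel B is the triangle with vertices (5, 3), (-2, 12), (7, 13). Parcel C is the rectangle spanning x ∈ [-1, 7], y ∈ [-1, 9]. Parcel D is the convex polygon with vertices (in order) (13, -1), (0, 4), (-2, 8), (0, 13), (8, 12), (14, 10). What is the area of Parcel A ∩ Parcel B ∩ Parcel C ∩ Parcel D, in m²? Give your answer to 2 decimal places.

3.21

The intersection is the polygon with vertices (2.789,5.842), (5.462,5.308), (5,3).
By the shoelace formula its area is 3.21.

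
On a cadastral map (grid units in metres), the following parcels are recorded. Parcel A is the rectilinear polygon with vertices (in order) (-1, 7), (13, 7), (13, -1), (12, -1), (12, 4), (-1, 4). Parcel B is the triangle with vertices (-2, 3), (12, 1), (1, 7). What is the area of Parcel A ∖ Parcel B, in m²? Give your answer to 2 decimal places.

35.42

|Parcel A| = 47, |Parcel A∩Parcel B| = 11.5833.
|Parcel A ∖ Parcel B| = |Parcel A| − |Parcel A∩Parcel B| = 47 − 11.5833 = 35.42.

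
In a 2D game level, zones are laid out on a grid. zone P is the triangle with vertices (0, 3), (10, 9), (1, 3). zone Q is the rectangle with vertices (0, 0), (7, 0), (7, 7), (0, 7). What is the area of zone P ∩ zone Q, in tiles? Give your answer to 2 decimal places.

The intersection is the polygon with vertices (6.667,7), (7,7), (1,3), (0,3).
By the shoelace formula its area is 2.67.

2.67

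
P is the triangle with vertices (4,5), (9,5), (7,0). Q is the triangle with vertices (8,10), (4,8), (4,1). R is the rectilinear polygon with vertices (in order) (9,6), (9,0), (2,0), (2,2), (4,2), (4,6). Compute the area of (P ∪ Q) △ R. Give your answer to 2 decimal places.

|P ∪ Q| = 24.987.
|(P ∪ Q) ∩ R| = 16.5426.
|(P ∪ Q) △ R| = 24.987 + 34 − 33.0851 = 25.90.

25.90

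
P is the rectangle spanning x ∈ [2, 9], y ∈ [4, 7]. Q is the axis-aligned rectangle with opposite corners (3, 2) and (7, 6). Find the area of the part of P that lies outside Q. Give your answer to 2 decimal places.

|P∩Q|: x∈[3,7], y∈[4,6] → 4·2 = 8.
|P| = 21.
|P ∖ Q| = |P| − |P∩Q| = 21 − 8 = 13.00.

13.00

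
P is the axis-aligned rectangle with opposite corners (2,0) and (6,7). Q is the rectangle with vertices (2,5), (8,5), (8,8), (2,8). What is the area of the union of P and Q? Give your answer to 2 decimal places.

By inclusion–exclusion:
Individual areas: |P| = 28, |Q| = 18.
|P∩Q|: x∈[2,6], y∈[5,7] → 4·2 = 8.
|P ∪ Q| = 46 − 8 = 38.00.

38.00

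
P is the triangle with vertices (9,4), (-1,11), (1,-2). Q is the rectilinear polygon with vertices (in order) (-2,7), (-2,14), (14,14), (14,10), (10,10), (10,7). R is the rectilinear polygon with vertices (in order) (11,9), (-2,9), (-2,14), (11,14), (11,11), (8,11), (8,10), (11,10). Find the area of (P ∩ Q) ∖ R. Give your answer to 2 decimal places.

7.65

|P ∩ Q| = 10.1978.
|(P ∩ Q) ∩ R| = 2.5495.
|(P ∩ Q) ∖ R| = 10.1978 − 2.5495 = 7.65.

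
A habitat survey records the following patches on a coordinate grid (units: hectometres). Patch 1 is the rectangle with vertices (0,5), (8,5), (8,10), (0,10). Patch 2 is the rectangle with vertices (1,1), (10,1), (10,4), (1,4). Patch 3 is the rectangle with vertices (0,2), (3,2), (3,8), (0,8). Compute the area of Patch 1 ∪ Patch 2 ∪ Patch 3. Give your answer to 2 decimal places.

By inclusion–exclusion:
Individual areas: |Patch 1| = 40, |Patch 2| = 27, |Patch 3| = 18.
|Patch 1∩Patch 2| = 0 (no overlap).
|Patch 1∩Patch 3|: x∈[0,3], y∈[5,8] → 3·3 = 9.
|Patch 2∩Patch 3|: x∈[1,3], y∈[2,4] → 2·2 = 4.
|Patch 1∩Patch 2∩Patch 3| = 0.
|Patch 1 ∪ Patch 2 ∪ Patch 3| = 85 − 13 + 0 = 72.00.

72.00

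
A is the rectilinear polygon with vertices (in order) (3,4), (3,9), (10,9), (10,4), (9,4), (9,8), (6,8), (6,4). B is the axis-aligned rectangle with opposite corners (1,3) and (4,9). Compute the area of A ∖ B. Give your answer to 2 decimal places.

18.00

|A| = 23, |A∩B| = 5.
|A ∖ B| = |A| − |A∩B| = 23 − 5 = 18.00.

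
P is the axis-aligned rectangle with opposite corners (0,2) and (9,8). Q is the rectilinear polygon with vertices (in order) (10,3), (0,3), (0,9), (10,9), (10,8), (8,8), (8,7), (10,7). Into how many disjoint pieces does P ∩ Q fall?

P ∩ Q is a single connected region.

1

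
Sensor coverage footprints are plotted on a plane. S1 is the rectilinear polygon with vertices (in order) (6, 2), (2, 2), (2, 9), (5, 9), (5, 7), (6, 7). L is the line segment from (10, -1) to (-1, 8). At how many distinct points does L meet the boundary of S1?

The segment meets the boundary at (2,5.545), (6,2.273).

2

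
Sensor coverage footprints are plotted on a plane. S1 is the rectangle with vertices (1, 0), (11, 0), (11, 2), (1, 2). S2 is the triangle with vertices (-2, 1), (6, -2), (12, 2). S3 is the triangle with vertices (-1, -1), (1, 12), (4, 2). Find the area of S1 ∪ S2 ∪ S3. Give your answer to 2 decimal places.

By inclusion–exclusion:
Individual areas: |S1| = 20, |S2| = 25, |S3| = 29.5.
|S1∩S2| = 14.381.
|S1∩S3| = 2.7.
|S2∩S3| = 2.563.
|S1∩S2∩S3| = 0.9732.
|S1 ∪ S2 ∪ S3| = 74.5 − 19.644 + 0.9732 = 55.83.

55.83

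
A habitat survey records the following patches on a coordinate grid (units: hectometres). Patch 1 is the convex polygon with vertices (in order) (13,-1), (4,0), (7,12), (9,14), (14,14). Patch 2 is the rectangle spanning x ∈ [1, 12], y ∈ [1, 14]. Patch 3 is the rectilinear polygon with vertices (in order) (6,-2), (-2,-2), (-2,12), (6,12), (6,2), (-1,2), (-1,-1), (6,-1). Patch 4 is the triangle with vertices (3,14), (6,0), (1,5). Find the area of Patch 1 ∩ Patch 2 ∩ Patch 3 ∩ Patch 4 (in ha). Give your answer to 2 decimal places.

The intersection is the polygon with vertices (4.5,2), (5.077,4.308), (5.571,2).
By the shoelace formula its area is 1.24.

1.24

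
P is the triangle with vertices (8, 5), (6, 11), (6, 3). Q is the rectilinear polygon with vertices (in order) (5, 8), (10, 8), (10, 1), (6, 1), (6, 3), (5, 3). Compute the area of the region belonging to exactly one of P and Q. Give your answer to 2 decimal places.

28.00

|P| = 8, |Q| = 33, |P∩Q| = 6.5.
|P △ Q| = |P| + |Q| − 2·|P∩Q| = 8 + 33 − 13 = 28.00.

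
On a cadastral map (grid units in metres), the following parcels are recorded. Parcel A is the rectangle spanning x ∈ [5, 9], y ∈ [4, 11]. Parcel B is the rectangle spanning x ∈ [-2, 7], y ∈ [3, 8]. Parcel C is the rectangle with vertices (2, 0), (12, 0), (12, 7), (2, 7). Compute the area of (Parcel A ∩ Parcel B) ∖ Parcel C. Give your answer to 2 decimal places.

|Parcel A ∩ Parcel B| = 8.
|(Parcel A ∩ Parcel B) ∩ Parcel C| = 6.
|(Parcel A ∩ Parcel B) ∖ Parcel C| = 8 − 6 = 2.00.

2.00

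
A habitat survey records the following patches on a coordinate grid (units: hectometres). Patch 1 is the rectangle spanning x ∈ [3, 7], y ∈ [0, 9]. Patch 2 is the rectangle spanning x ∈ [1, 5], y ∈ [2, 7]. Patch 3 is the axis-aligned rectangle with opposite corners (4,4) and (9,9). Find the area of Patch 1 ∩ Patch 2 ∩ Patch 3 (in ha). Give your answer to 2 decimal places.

The intersection is the polygon with vertices (5,7), (5,4), (4,4), (4,7).
By the shoelace formula its area is 3.00.

3.00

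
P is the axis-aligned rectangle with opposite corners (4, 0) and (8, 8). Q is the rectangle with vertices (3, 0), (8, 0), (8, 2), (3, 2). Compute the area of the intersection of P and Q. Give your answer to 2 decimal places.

|P∩Q|: x∈[4,8], y∈[0,2] → 4·2 = 8.

8.00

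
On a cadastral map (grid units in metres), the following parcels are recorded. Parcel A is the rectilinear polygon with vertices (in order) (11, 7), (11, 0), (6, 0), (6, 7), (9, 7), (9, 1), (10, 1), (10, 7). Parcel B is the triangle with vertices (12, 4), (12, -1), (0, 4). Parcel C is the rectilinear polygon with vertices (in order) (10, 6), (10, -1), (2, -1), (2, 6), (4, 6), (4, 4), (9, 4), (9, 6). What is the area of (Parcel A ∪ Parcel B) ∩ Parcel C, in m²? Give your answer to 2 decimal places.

22.70

|Parcel A ∪ Parcel B| = 44.7.
|(Parcel A ∪ Parcel B) ∩ Parcel C| = 22.70.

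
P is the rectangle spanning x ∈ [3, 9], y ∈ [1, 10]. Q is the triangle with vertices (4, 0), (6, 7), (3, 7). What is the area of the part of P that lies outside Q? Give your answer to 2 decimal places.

|P| = 54, |P∩Q| = 10.2857.
|P ∖ Q| = |P| − |P∩Q| = 54 − 10.2857 = 43.71.

43.71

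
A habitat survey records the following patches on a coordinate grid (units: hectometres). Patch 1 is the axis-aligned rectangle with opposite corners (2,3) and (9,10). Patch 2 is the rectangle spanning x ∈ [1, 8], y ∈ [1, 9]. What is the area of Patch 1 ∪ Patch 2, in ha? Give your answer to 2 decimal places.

69.00

By inclusion–exclusion:
Individual areas: |Patch 1| = 49, |Patch 2| = 56.
|Patch 1∩Patch 2|: x∈[2,8], y∈[3,9] → 6·6 = 36.
|Patch 1 ∪ Patch 2| = 105 − 36 = 69.00.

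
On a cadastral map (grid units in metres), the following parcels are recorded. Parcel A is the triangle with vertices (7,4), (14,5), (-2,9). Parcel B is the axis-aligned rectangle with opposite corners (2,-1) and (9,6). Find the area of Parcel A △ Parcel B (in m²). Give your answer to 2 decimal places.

56.37

|Parcel A| = 22, |Parcel B| = 49, |Parcel A∩Parcel B| = 7.3143.
|Parcel A △ Parcel B| = |Parcel A| + |Parcel B| − 2·|Parcel A∩Parcel B| = 22 + 49 − 14.6286 = 56.37.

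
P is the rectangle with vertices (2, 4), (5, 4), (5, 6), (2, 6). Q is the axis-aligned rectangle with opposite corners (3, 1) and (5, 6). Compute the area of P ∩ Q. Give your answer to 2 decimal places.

4.00

|P∩Q|: x∈[3,5], y∈[4,6] → 2·2 = 4.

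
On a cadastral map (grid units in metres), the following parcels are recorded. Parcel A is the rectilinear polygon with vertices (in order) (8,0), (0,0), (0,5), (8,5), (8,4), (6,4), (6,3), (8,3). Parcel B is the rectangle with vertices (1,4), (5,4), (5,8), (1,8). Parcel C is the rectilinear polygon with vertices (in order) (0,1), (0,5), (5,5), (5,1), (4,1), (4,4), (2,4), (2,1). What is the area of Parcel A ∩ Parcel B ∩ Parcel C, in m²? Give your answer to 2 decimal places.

4.00

The intersection is the polygon with vertices (5,4), (4,4), (2,4), (1,4), (1,5), (5,5).
By the shoelace formula its area is 4.00.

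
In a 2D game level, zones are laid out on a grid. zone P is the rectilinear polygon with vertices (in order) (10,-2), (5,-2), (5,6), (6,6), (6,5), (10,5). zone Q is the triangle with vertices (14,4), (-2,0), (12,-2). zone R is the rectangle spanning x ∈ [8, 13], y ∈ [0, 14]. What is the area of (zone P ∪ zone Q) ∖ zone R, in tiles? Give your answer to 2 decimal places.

|zone P ∪ zone Q| = 61.3393.
|(zone P ∪ zone Q) ∩ zone R| = 19.9583.
|(zone P ∪ zone Q) ∖ zone R| = 61.3393 − 19.9583 = 41.38.

41.38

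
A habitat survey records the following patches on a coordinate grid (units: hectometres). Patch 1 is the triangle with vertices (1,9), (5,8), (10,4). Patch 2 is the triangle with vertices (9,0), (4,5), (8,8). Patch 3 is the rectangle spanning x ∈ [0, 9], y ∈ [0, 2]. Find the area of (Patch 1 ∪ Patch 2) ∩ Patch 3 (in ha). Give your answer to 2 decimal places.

1.75

The region (Patch 1 ∪ Patch 2) ∩ Patch 3 is the polygon with vertices (9,0), (7,2), (8.75,2).
By the shoelace formula its area is 1.75.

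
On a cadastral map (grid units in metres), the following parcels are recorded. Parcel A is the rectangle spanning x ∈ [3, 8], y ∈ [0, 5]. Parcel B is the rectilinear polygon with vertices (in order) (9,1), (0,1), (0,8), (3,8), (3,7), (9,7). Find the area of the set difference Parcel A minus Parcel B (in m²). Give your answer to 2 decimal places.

|Parcel A| = 25, |Parcel A∩Parcel B| = 20.
|Parcel A ∖ Parcel B| = |Parcel A| − |Parcel A∩Parcel B| = 25 − 20 = 5.00.

5.00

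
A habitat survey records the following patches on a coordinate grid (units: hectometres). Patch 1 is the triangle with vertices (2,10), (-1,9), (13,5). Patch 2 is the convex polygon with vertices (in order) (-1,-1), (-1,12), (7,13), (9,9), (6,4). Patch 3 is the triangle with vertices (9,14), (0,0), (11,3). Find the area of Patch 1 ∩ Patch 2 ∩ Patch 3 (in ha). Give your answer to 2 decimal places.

2.97

The intersection is the polygon with vertices (7.971,7.286), (7.537,6.561), (4.733,7.362), (5.427,8.442).
By the shoelace formula its area is 2.97.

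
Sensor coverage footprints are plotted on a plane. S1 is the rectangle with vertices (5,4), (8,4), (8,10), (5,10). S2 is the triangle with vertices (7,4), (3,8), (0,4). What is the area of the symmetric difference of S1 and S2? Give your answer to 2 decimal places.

|S1| = 18, |S2| = 14, |S1∩S2| = 2.
|S1 △ S2| = |S1| + |S2| − 2·|S1∩S2| = 18 + 14 − 4 = 28.00.

28.00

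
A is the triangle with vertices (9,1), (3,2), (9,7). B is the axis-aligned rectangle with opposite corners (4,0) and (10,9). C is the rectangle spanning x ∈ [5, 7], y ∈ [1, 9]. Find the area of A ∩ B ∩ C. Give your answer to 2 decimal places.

The intersection is the polygon with vertices (7,5.333), (7,1.333), (5,1.667), (5,3.667).
By the shoelace formula its area is 6.00.

6.00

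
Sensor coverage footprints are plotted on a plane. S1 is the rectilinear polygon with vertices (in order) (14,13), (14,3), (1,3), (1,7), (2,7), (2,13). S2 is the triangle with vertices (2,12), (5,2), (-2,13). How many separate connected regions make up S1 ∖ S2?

2

S1 ∖ S2 splits into 2 disjoint pieces (area 107.85, area 8.3636).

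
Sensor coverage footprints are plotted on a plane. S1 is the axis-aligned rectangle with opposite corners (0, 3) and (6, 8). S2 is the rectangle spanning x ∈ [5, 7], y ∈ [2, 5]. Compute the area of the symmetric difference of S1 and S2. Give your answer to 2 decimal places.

|S1∩S2|: x∈[5,6], y∈[3,5] → 1·2 = 2.
|S1 △ S2| = |S1| + |S2| − 2·|S1∩S2| = 30 + 6 − 4 = 32.00.

32.00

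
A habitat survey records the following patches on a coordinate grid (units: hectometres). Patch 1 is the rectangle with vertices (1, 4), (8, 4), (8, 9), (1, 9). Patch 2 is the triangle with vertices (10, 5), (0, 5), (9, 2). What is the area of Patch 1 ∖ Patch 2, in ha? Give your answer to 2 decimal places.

28.67

|Patch 1| = 35, |Patch 1∩Patch 2| = 6.3333.
|Patch 1 ∖ Patch 2| = |Patch 1| − |Patch 1∩Patch 2| = 35 − 6.3333 = 28.67.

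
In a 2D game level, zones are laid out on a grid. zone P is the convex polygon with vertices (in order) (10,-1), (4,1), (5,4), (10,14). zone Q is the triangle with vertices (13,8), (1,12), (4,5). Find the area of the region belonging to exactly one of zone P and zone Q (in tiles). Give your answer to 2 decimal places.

|zone P| = 47.5, |zone Q| = 36, |zone P∩zone Q| = 9.3429.
|zone P △ zone Q| = |zone P| + |zone Q| − 2·|zone P∩zone Q| = 47.5 + 36 − 18.6857 = 64.81.

64.81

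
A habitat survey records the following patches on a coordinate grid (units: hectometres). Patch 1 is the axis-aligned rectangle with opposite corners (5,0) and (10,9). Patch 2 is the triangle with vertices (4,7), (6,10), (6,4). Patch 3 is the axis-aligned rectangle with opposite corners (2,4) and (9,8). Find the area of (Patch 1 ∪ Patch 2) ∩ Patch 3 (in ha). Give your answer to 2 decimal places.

The region (Patch 1 ∪ Patch 2) ∩ Patch 3 is the polygon with vertices (5,5.5), (4,7), (4.667,8), (9,8), (9,4), (5,4).
By the shoelace formula its area is 17.42.

17.42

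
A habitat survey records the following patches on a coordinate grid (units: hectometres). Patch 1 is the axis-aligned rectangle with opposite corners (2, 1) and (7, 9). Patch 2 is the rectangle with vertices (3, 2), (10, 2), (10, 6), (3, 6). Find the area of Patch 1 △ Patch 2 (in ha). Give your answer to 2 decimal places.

|Patch 1∩Patch 2|: x∈[3,7], y∈[2,6] → 4·4 = 16.
|Patch 1 △ Patch 2| = |Patch 1| + |Patch 2| − 2·|Patch 1∩Patch 2| = 40 + 28 − 32 = 36.00.

36.00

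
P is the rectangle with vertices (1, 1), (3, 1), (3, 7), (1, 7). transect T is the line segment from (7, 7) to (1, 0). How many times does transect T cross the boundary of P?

The segment meets the boundary at (1.857,1), (3,2.333).

2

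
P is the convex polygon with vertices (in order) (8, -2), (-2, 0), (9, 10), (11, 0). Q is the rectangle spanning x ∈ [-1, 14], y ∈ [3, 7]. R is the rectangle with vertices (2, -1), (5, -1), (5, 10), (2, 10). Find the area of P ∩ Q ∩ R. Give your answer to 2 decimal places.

6.00

The intersection is the polygon with vertices (2,3), (2,3.636), (5,6.364), (5,3).
By the shoelace formula its area is 6.00.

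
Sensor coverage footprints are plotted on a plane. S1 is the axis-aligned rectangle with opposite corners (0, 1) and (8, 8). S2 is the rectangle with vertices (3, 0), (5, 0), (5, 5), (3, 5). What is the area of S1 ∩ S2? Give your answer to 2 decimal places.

8.00

|S1∩S2|: x∈[3,5], y∈[1,5] → 2·4 = 8.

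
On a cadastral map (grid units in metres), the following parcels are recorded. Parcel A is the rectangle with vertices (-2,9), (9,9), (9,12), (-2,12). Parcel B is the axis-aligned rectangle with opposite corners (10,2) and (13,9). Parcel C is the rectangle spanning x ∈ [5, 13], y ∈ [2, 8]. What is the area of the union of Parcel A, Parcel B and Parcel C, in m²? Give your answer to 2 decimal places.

84.00

By inclusion–exclusion:
Individual areas: |Parcel A| = 33, |Parcel B| = 21, |Parcel C| = 48.
|Parcel A∩Parcel B| = 0 (no overlap).
|Parcel A∩Parcel C| = 0 (no overlap).
|Parcel B∩Parcel C|: x∈[10,13], y∈[2,8] → 3·6 = 18.
|Parcel A∩Parcel B∩Parcel C| = 0.
|Parcel A ∪ Parcel B ∪ Parcel C| = 102 − 18 + 0 = 84.00.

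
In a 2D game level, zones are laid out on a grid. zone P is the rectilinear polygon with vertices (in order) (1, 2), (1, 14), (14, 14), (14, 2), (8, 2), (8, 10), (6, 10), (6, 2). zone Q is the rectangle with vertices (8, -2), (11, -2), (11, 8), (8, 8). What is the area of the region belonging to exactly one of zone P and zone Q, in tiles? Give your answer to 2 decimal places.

|zone P| = 140, |zone Q| = 30, |zone P∩zone Q| = 18.
|zone P △ zone Q| = |zone P| + |zone Q| − 2·|zone P∩zone Q| = 140 + 30 − 36 = 134.00.

134.00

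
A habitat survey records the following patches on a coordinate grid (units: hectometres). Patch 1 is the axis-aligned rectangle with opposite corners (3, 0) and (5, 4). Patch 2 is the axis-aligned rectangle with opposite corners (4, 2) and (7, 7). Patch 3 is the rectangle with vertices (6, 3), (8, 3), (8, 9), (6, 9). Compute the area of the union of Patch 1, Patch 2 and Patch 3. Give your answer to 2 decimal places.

By inclusion–exclusion:
Individual areas: |Patch 1| = 8, |Patch 2| = 15, |Patch 3| = 12.
|Patch 1∩Patch 2|: x∈[4,5], y∈[2,4] → 1·2 = 2.
|Patch 1∩Patch 3| = 0 (no overlap).
|Patch 2∩Patch 3|: x∈[6,7], y∈[3,7] → 1·4 = 4.
|Patch 1∩Patch 2∩Patch 3| = 0.
|Patch 1 ∪ Patch 2 ∪ Patch 3| = 35 − 6 + 0 = 29.00.

29.00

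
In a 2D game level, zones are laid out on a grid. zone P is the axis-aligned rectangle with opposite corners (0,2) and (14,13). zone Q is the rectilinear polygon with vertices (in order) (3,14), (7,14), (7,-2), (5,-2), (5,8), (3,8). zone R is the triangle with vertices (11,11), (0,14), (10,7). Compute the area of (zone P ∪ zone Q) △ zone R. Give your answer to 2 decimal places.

144.62

|zone P ∪ zone Q| = 166.
|(zone P ∪ zone Q) ∩ zone R| = 22.4416.
|(zone P ∪ zone Q) △ zone R| = 166 + 23.5 − 44.8831 = 144.62.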